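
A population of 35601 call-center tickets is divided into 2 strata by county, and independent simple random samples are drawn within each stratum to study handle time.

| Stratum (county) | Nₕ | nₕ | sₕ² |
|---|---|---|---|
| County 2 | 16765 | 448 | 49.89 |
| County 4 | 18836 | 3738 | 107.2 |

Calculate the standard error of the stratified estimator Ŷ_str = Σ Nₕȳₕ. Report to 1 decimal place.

Var(Ŷ_str) = Σₕ Nₕ²(1 − fₕ)sₕ²/nₕ.
County 2: 16765²·(1 − 448/16765)·49.89/448 = 3.0463469 × 10^7.
County 4: 18836²·(1 − 3738/18836)·107.2/3738 = 8.1557441 × 10^6.
Sum = 3.8619213 × 10^7.
SE = √(3.8619213 × 10^7) = 6214.4.

6214.4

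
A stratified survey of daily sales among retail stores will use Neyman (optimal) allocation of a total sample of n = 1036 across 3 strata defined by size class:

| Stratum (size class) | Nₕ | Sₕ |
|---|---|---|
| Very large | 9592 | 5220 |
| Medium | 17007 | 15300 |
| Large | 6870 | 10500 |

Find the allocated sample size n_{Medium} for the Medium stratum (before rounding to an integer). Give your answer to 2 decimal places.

704.93

Neyman allocation: nₕ = n·NₕSₕ / Σⱼ NⱼSⱼ.
Σ NⱼSⱼ = 9592·5220 + 17007·15300 + 6870·10500 = 3.8241234 × 10^8.
n_{Medium} = 1036·17007·15300 / (3.8241234 × 10^8) = 704.93.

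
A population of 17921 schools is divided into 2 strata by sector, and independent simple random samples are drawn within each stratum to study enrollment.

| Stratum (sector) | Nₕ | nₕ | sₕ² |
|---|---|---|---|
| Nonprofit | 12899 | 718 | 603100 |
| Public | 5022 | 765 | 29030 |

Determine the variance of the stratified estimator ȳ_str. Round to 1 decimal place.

413.5

Var(ȳ_str) = Σₕ Wₕ²(1 − fₕ)sₕ²/nₕ with Wₕ = Nₕ/N, N = 17921.
Nonprofit: Wₕ = 0.71977010; term = 0.71977010²·(1 − 0.05566323)·603100/718 = 410.94092.
Public: Wₕ = 0.28022990; term = 0.28022990²·(1 − 0.15232975)·29030/765 = 2.5260473.
Sum = 413.46697.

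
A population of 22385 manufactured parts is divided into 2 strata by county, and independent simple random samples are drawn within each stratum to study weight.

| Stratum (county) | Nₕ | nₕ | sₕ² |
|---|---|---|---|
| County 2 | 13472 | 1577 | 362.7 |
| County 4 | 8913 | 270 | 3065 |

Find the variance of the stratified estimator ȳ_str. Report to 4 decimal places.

Var(ȳ_str) = Σₕ Wₕ²(1 − fₕ)sₕ²/nₕ with Wₕ = Nₕ/N, N = 22385.
County 2: Wₕ = 0.60183158; term = 0.60183158²·(1 − 0.11705760)·362.7/1577 = 0.073552626.
County 4: Wₕ = 0.39816842; term = 0.39816842²·(1 − 0.03029283)·3065/270 = 1.7451829.
Sum = 1.8187355.

1.8187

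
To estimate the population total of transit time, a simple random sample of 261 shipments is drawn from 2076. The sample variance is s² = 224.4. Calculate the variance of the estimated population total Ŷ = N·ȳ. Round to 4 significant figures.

3.240 × 10^6

Var(Ŷ) = N²·Var(ȳ) = N²·(1 − n/N)·s²/n.
f = 261/2076 = 0.12572254; Var(ȳ) = 0.87427746·224.4/261 = 0.75167763.
Var(Ŷ) = 2076² · 0.75167763 = 3.2395622 × 10^6.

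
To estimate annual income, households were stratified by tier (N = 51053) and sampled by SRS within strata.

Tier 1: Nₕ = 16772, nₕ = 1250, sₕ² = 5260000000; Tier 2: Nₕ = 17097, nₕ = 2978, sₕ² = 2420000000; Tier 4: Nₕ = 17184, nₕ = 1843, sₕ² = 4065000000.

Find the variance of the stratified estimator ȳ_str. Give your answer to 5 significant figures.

Var(ȳ_str) = Σₕ Wₕ²(1 − fₕ)sₕ²/nₕ with Wₕ = Nₕ/N, N = 51053.
Tier 1: Wₕ = 0.32852134; term = 0.32852134²·(1 − 0.07452898)·5260000000/1250 = 420306.13.
Tier 2: Wₕ = 0.33488727; term = 0.33488727²·(1 − 0.17418261)·2420000000/2978 = 75261.347.
Tier 4: Wₕ = 0.33659139; term = 0.33659139²·(1 − 0.10725093)·4065000000/1843 = 223085.13.
Sum = 718652.61.

718650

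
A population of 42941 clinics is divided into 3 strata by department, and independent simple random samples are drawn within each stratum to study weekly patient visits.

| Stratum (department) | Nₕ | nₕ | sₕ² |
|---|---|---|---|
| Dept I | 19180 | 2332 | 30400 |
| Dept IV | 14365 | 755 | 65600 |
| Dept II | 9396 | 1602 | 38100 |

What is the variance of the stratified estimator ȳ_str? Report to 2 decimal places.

Var(ȳ_str) = Σₕ Wₕ²(1 − fₕ)sₕ²/nₕ with Wₕ = Nₕ/N, N = 42941.
Dept I: Wₕ = 0.44665937; term = 0.44665937²·(1 − 0.12158498)·30400/2332 = 2.2845343.
Dept IV: Wₕ = 0.33452877; term = 0.33452877²·(1 − 0.05255830)·65600/755 = 9.2124753.
Dept II: Wₕ = 0.21881186; term = 0.21881186²·(1 − 0.17049808)·38100/1602 = 0.94454263.
Sum = 12.441552.

12.44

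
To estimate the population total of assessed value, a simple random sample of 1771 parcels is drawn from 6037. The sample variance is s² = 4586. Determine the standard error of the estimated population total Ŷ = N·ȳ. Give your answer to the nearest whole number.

Var(Ŷ) = N²·Var(ȳ) = N²·(1 − n/N)·s²/n.
f = 1771/6037 = 0.29335763; Var(ȳ) = 0.70664237·4586/1771 = 1.8298486.
Var(Ŷ) = 6037² · 1.8298486 = 6.6689507 × 10^7.
SE(Ŷ) = √(6.6689507 × 10^7) = 8166.

8166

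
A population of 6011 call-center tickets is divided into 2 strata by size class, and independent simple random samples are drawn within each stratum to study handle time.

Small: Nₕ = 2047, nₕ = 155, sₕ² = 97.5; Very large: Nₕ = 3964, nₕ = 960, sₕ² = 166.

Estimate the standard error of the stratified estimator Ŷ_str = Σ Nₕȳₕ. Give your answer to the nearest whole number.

Var(Ŷ_str) = Σₕ Nₕ²(1 − fₕ)sₕ²/nₕ.
Small: 2047²·(1 − 155/2047)·97.5/155 = 2.4361941 × 10^6.
Very large: 3964²·(1 − 960/3964)·166/960 = 2.0590668 × 10^6.
Sum = 4.4952609 × 10^6.
SE = √(4.4952609 × 10^6) = 2120.

2120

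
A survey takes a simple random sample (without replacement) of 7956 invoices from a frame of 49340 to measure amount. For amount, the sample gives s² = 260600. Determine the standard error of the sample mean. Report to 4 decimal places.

Under SRS without replacement, Var(ȳ) = (1 − f)·s²/n with f = n/N = 7956/49340 = 0.16124848.
Var(ȳ) = (1 − 0.16124848)·260600/7956 = 0.83875152·32.755153 = 27.473435.
SE(ȳ) = √(27.473435) = 5.2415.

5.2415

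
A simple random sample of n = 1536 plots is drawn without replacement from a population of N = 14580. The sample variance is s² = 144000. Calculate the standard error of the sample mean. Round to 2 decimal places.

Under SRS without replacement, Var(ȳ) = (1 − f)·s²/n with f = n/N = 1536/14580 = 0.10534979.
Var(ȳ) = (1 − 0.10534979)·144000/1536 = 0.89465021·93.75 = 83.873457.
SE(ȳ) = √(83.873457) = 9.16.

9.16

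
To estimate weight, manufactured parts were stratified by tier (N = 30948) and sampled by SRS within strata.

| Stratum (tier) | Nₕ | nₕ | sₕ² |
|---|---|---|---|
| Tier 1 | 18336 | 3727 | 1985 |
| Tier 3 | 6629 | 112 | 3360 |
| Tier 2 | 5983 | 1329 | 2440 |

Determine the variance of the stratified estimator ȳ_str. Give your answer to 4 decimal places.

Var(ȳ_str) = Σₕ Wₕ²(1 − fₕ)sₕ²/nₕ with Wₕ = Nₕ/N, N = 30948.
Tier 1: Wₕ = 0.59247770; term = 0.59247770²·(1 − 0.20326134)·1985/3727 = 0.14895704.
Tier 3: Wₕ = 0.21419801; term = 0.21419801²·(1 − 0.01689546)·3360/112 = 1.3531683.
Tier 2: Wₕ = 0.19332429; term = 0.19332429²·(1 − 0.22212937)·2440/1329 = 0.05337588.
Sum = 1.5555012.

1.5555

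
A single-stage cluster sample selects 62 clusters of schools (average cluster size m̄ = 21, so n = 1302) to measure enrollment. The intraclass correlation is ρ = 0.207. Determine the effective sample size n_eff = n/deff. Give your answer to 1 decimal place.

253.3

deff = 1 + (21 − 1)·0.207 = 1 + 4.14 = 5.14.
n_eff = 1302 / 5.14 = 253.3.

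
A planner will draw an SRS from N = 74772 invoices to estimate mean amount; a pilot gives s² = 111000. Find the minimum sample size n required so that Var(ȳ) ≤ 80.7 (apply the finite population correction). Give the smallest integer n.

Without fpc, n₀ = s²/D = 111000/80.7 = 1375.4647.
With fpc, (1 − n/N)·s²/n ≤ D requires n ≥ n₀/(1 + n₀/N) = 1375.4647/(1 + 1375.4647/74772) = 1350.6194.
Rounding up, n = 1351.

1351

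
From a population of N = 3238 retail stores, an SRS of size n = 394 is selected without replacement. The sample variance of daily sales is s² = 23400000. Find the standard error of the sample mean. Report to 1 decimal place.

228.4

Under SRS without replacement, Var(ȳ) = (1 − f)·s²/n with f = n/N = 394/3238 = 0.12168005.
Var(ȳ) = (1 − 0.12168005)·23400000/394 = 0.87831995·59390.863 = 52164.18.
SE(ȳ) = √(52164.18) = 228.4.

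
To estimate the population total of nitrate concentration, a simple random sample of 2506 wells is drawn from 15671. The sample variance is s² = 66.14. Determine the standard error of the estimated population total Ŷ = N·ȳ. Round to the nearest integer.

Var(Ŷ) = N²·Var(ȳ) = N²·(1 − n/N)·s²/n.
f = 2506/15671 = 0.15991322; Var(ȳ) = 0.84008678·66.14/2506 = 0.022172123.
Var(Ŷ) = 15671² · 0.022172123 = 5.4450353 × 10^6.
SE(Ŷ) = √(5.4450353 × 10^6) = 2333.

2333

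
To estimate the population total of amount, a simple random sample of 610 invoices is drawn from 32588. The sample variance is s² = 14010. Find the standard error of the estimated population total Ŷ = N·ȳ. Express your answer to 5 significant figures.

154710

Var(Ŷ) = N²·Var(ȳ) = N²·(1 − n/N)·s²/n.
f = 610/32588 = 0.01871855; Var(ȳ) = 0.98128145·14010/610 = 22.5373.
Var(Ŷ) = 32588² · 22.5373 = 2.3934111 × 10^10.
SE(Ŷ) = √(2.3934111 × 10^10) = 154710.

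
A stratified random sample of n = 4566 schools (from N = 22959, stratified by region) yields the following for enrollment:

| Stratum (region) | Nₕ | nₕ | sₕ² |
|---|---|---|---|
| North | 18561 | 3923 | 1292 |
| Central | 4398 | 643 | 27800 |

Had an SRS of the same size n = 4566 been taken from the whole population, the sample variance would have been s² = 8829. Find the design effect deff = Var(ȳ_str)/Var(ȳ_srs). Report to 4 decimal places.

0.9840

Var(ȳ_str) = Σ Wₕ²(1−fₕ)sₕ²/nₕ with Wₕ = Nₕ/22959:
  North: (18561/22959)²·(1−3923/18561)·1292/3923 = 0.16975453
  Central: (4398/22959)²·(1−643/4398)·27800/643 = 1.3545438
  → Var(ȳ_str) = 1.5242983.
Var(ȳ_srs) = (1 − 4566/22959)·8829/4566 = 1.5490849.
deff = 1.5242983 / 1.5490849 = 0.9840.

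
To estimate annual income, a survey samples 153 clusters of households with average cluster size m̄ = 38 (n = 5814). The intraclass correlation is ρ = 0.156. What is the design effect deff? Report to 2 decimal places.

deff = 1 + (38 − 1)·0.156 = 1 + 5.772 = 6.772.

6.77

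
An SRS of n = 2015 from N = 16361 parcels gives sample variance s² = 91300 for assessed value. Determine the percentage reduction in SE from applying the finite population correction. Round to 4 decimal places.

f = n/N = 2015/16361 = 0.12315873.
SE_no-fpc = √(s²/n) = 6.7312832; SE_fpc = √((1−f)s²/n) = 6.3031603.
Ratio = √(1−f) = 0.93639803. Reduction = 100·(1 − 0.93639803) = 6.3602%.

6.3602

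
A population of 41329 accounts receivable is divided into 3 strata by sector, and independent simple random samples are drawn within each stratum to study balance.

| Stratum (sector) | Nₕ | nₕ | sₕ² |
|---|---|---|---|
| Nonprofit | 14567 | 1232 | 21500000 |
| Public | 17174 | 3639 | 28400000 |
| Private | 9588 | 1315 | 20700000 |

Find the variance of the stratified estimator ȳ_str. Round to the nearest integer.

Var(ȳ_str) = Σₕ Wₕ²(1 − fₕ)sₕ²/nₕ with Wₕ = Nₕ/N, N = 41329.
Nonprofit: Wₕ = 0.35246437; term = 0.35246437²·(1 − 0.08457472)·21500000/1232 = 1984.6371.
Public: Wₕ = 0.41554357; term = 0.41554357²·(1 − 0.21189007)·28400000/3639 = 1062.0775.
Private: Wₕ = 0.23199206; term = 0.23199206²·(1 − 0.13715060)·20700000/1315 = 731.01426.
Sum = 3777.7289.

3778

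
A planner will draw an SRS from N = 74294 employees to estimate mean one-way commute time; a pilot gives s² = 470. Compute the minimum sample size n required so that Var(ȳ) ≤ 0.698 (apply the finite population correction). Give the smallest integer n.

668

Without fpc, n₀ = s²/D = 470/0.698 = 673.3524.
With fpc, (1 − n/N)·s²/n ≤ D requires n ≥ n₀/(1 + n₀/N) = 673.3524/(1 + 673.3524/74294) = 667.3044.
Rounding up, n = 668.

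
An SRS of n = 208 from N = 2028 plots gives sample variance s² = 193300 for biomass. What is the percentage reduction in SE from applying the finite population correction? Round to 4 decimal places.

5.2669

f = n/N = 208/2028 = 0.10256410.
SE_no-fpc = √(s²/n) = 30.484864; SE_fpc = √((1−f)s²/n) = 28.879255.
Ratio = √(1−f) = 0.94733093. Reduction = 100·(1 − 0.94733093) = 5.2669%.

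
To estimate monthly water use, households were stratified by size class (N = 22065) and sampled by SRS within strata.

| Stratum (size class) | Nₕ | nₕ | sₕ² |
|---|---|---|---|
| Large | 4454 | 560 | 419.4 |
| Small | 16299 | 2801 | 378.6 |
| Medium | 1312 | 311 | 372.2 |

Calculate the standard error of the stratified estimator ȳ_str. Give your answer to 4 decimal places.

0.3016

Var(ȳ_str) = Σₕ Wₕ²(1 − fₕ)sₕ²/nₕ with Wₕ = Nₕ/N, N = 22065.
Large: Wₕ = 0.20185815; term = 0.20185815²·(1 − 0.12572968)·419.4/560 = 0.026679562.
Small: Wₕ = 0.73868117; term = 0.73868117²·(1 − 0.17185103)·378.6/2801 = 0.061078733.
Medium: Wₕ = 0.05946068; term = 0.05946068²·(1 − 0.23704268)·372.2/311 = 0.0032283159.
Sum = 0.090986611.
SE = √(0.090986611) = 0.3016.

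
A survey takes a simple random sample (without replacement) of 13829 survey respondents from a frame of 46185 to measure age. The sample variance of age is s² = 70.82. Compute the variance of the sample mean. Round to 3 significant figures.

Under SRS without replacement, Var(ȳ) = (1 − f)·s²/n with f = n/N = 13829/46185 = 0.29942622.
Var(ȳ) = (1 − 0.29942622)·70.82/13829 = 0.70057378·0.0051211223 = 0.003587724.

0.00359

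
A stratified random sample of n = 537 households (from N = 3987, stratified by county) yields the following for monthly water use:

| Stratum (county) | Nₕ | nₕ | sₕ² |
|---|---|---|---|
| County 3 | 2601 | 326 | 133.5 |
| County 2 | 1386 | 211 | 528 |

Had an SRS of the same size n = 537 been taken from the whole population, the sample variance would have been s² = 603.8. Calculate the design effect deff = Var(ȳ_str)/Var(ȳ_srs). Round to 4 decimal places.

Var(ȳ_str) = Σ Wₕ²(1−fₕ)sₕ²/nₕ with Wₕ = Nₕ/3987:
  County 3: (2601/3987)²·(1−326/2601)·133.5/326 = 0.1524379
  County 2: (1386/3987)²·(1−211/1386)·528/211 = 0.2563658
  → Var(ȳ_str) = 0.4088037.
Var(ȳ_srs) = (1 − 537/3987)·603.8/537 = 0.9729526.
deff = 0.4088037 / 0.9729526 = 0.4202.

0.4202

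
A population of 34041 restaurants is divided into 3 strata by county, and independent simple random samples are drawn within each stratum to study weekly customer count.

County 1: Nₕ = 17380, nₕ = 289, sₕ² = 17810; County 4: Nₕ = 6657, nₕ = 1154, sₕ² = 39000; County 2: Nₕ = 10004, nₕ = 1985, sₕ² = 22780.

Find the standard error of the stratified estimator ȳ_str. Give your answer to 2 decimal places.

Var(ȳ_str) = Σₕ Wₕ²(1 − fₕ)sₕ²/nₕ with Wₕ = Nₕ/N, N = 34041.
County 1: Wₕ = 0.51056079; term = 0.51056079²·(1 − 0.01662831)·17810/289 = 15.797149.
County 4: Wₕ = 0.19555830; term = 0.19555830²·(1 − 0.17335136)·39000/1154 = 1.068396.
County 2: Wₕ = 0.29388091; term = 0.29388091²·(1 − 0.19842063)·22780/1985 = 0.79447912.
Sum = 17.660024.
SE = √(17.660024) = 4.20.

4.20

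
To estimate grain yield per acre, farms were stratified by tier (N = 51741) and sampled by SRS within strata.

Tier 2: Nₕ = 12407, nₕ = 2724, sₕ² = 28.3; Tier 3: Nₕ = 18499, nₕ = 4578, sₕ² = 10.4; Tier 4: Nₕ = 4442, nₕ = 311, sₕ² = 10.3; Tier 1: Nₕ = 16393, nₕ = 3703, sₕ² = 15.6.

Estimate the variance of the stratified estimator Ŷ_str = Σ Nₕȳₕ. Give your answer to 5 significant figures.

3.3173 × 10^6

Var(Ŷ_str) = Σₕ Nₕ²(1 − fₕ)sₕ²/nₕ.
Tier 2: 12407²·(1 − 2724/12407)·28.3/2724 = 1.2481191 × 10^6.
Tier 3: 18499²·(1 − 4578/18499)·10.4/4578 = 585027.44.
Tier 4: 4442²·(1 − 311/4442)·10.3/311 = 607729.87.
Tier 1: 16393²·(1 − 3703/16393)·15.6/3703 = 876376.95.
Sum = 3.3172534 × 10^6.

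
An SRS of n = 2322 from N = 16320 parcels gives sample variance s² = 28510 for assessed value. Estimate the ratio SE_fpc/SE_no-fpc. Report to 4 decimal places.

f = n/N = 2322/16320 = 0.14227941.
SE_no-fpc = √(s²/n) = 3.5040275; SE_fpc = √((1−f)s²/n) = 3.2451922.
Ratio = √(1−f) = 0.92613206.

0.9261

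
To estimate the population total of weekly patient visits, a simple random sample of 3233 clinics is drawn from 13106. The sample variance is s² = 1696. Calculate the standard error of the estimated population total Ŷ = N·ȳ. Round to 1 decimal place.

8238.9

Var(Ŷ) = N²·Var(ȳ) = N²·(1 − n/N)·s²/n.
f = 3233/13106 = 0.24668091; Var(ȳ) = 0.75331909·1696/3233 = 0.39518379.
Var(Ŷ) = 13106² · 0.39518379 = 6.7879627 × 10^7.
SE(Ŷ) = √(6.7879627 × 10^7) = 8238.9.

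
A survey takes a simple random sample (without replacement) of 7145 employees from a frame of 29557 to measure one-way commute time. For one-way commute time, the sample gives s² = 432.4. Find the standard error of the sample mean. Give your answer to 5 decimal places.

Under SRS without replacement, Var(ȳ) = (1 − f)·s²/n with f = n/N = 7145/29557 = 0.24173631.
Var(ȳ) = (1 − 0.24173631)·432.4/7145 = 0.75826369·0.060517845 = 0.045888484.
SE(ȳ) = √(0.045888484) = 0.21422.

0.21422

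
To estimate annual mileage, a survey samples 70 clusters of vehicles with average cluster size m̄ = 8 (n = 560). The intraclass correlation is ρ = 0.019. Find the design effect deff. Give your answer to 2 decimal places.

1.13

deff = 1 + (8 − 1)·0.019 = 1 + 0.133 = 1.133.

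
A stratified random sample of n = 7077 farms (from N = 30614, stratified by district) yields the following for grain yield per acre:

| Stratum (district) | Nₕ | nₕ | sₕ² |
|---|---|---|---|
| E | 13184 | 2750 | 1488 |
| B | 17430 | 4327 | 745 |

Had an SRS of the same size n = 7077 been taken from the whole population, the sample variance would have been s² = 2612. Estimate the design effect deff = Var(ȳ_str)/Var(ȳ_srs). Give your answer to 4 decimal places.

Var(ȳ_str) = Σ Wₕ²(1−fₕ)sₕ²/nₕ with Wₕ = Nₕ/30614:
  E: (13184/30614)²·(1−2750/13184)·1488/2750 = 0.079419676
  B: (17430/30614)²·(1−4327/17430)·745/4327 = 0.041956316
  → Var(ȳ_str) = 0.12137599.
Var(ȳ_srs) = (1 − 7077/30614)·2612/7077 = 0.2837625.
deff = 0.12137599 / 0.2837625 = 0.4277.

0.4277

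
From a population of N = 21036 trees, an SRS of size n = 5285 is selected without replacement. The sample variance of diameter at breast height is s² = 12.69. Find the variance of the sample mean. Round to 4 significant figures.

0.001798

Under SRS without replacement, Var(ȳ) = (1 − f)·s²/n with f = n/N = 5285/21036 = 0.25123598.
Var(ȳ) = (1 − 0.25123598)·12.69/5285 = 0.74876402·0.0024011353 = 0.0017978837.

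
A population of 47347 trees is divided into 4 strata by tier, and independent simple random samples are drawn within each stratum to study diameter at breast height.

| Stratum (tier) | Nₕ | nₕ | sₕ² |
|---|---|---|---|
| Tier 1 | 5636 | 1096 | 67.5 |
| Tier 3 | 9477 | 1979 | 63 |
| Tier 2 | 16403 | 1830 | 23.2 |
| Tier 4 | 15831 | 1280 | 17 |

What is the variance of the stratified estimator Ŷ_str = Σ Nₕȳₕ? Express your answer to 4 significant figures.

9.928 × 10^6

Var(Ŷ_str) = Σₕ Nₕ²(1 − fₕ)sₕ²/nₕ.
Tier 1: 5636²·(1 − 1096/5636)·67.5/1096 = 1.5758688 × 10^6.
Tier 3: 9477²·(1 − 1979/9477)·63/1979 = 2.2620962 × 10^6.
Tier 2: 16403²·(1 − 1830/16403)·23.2/1830 = 3.0304641 × 10^6.
Tier 4: 15831²·(1 − 1280/15831)·17/1280 = 3.0594273 × 10^6.
Sum = 9.9278564 × 10^6.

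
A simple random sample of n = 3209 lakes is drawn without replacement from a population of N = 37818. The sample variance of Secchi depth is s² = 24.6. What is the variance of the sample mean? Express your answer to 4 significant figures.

0.007015

Under SRS without replacement, Var(ȳ) = (1 − f)·s²/n with f = n/N = 3209/37818 = 0.08485377.
Var(ȳ) = (1 − 0.08485377)·24.6/3209 = 0.91514623·0.0076659395 = 0.0070154556.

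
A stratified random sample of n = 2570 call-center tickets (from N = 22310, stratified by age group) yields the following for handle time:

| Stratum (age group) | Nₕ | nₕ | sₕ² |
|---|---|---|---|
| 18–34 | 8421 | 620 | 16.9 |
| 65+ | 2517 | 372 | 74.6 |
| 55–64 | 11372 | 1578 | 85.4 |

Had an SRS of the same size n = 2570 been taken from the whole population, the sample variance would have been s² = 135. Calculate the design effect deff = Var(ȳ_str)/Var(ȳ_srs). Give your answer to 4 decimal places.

0.3848

Var(ȳ_str) = Σ Wₕ²(1−fₕ)sₕ²/nₕ with Wₕ = Nₕ/22310:
  18–34: (8421/22310)²·(1−620/8421)·16.9/620 = 0.0035975747
  65+: (2517/22310)²·(1−372/2517)·74.6/372 = 0.0021752404
  55–64: (11372/22310)²·(1−1578/11372)·85.4/1578 = 0.012110127
  → Var(ȳ_str) = 0.017882942.
Var(ȳ_srs) = (1 − 2570/22310)·135/2570 = 0.046478085.
deff = 0.017882942 / 0.046478085 = 0.3848.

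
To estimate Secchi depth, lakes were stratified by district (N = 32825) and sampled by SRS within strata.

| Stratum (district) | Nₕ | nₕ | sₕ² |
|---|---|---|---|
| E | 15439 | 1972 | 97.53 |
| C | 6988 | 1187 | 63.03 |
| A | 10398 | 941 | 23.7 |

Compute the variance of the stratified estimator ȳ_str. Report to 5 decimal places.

Var(ȳ_str) = Σₕ Wₕ²(1 − fₕ)sₕ²/nₕ with Wₕ = Nₕ/N, N = 32825.
E: Wₕ = 0.47034273; term = 0.47034273²·(1 − 0.12772848)·97.53/1972 = 0.0095435922.
C: Wₕ = 0.21288652; term = 0.21288652²·(1 − 0.16986262)·63.03/1187 = 0.001997758.
A: Wₕ = 0.31677075; term = 0.31677075²·(1 − 0.09049817)·23.7/941 = 0.0022985421.
Sum = 0.013839892.

0.01384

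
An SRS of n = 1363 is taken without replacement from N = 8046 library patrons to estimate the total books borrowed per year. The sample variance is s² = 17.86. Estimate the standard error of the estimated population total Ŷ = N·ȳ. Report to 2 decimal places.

Var(Ŷ) = N²·Var(ȳ) = N²·(1 − n/N)·s²/n.
f = 1363/8046 = 0.16940094; Var(ȳ) = 0.83059906·17.86/1363 = 0.010883712.
Var(Ŷ) = 8046² · 0.010883712 = 704591.01.
SE(Ŷ) = √(704591.01) = 839.40.

839.40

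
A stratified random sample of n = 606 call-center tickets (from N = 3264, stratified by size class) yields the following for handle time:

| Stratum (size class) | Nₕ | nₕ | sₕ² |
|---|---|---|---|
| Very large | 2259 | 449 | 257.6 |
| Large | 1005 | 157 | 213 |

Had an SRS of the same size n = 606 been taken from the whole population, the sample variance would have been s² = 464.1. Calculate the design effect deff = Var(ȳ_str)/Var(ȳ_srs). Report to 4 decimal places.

0.5271

Var(ȳ_str) = Σ Wₕ²(1−fₕ)sₕ²/nₕ with Wₕ = Nₕ/3264:
  Very large: (2259/3264)²·(1−449/2259)·257.6/449 = 0.22018819
  Large: (1005/3264)²·(1−157/1005)·213/157 = 0.10852794
  → Var(ȳ_str) = 0.32871613.
Var(ȳ_srs) = (1 − 606/3264)·464.1/606 = 0.62365408.
deff = 0.32871613 / 0.62365408 = 0.5271.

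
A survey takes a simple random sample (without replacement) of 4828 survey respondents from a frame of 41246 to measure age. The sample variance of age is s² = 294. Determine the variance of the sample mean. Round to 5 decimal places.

0.05377

Under SRS without replacement, Var(ȳ) = (1 − f)·s²/n with f = n/N = 4828/41246 = 0.11705377.
Var(ȳ) = (1 − 0.11705377)·294/4828 = 0.88294623·0.06089478 = 0.053766817.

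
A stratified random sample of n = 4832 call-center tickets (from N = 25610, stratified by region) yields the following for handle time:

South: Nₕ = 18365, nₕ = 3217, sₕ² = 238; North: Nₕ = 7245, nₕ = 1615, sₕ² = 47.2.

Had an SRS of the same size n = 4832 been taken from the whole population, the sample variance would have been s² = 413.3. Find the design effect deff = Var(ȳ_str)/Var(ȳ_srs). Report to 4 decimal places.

Var(ȳ_str) = Σ Wₕ²(1−fₕ)sₕ²/nₕ with Wₕ = Nₕ/25610:
  South: (18365/25610)²·(1−3217/18365)·238/3217 = 0.031380002
  North: (7245/25610)²·(1−1615/7245)·47.2/1615 = 0.0018175949
  → Var(ȳ_str) = 0.033197597.
Var(ȳ_srs) = (1 − 4832/25610)·413.3/4832 = 0.069395713.
deff = 0.033197597 / 0.069395713 = 0.4784.

0.4784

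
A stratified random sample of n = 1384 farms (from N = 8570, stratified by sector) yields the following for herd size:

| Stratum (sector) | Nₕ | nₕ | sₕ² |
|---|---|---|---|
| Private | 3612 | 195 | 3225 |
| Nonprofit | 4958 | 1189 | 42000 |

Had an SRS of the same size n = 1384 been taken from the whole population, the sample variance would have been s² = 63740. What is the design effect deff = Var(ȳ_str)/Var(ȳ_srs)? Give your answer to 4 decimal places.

0.3047

Var(ȳ_str) = Σ Wₕ²(1−fₕ)sₕ²/nₕ with Wₕ = Nₕ/8570:
  Private: (3612/8570)²·(1−195/3612)·3225/195 = 2.7792408
  Nonprofit: (4958/8570)²·(1−1189/4958)·42000/1189 = 8.9874907
  → Var(ȳ_str) = 11.766732.
Var(ȳ_srs) = (1 − 1384/8570)·63740/1384 = 38.61734.
deff = 11.766732 / 38.61734 = 0.3047.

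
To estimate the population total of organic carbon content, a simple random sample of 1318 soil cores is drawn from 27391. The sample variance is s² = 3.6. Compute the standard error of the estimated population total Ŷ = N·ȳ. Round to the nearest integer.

Var(Ŷ) = N²·Var(ȳ) = N²·(1 − n/N)·s²/n.
f = 1318/27391 = 0.04811799; Var(ȳ) = 0.95188201·3.6/1318 = 0.0025999812.
Var(Ŷ) = 27391² · 0.0025999812 = 1.9506798 × 10^6.
SE(Ŷ) = √(1.9506798 × 10^6) = 1397.

1397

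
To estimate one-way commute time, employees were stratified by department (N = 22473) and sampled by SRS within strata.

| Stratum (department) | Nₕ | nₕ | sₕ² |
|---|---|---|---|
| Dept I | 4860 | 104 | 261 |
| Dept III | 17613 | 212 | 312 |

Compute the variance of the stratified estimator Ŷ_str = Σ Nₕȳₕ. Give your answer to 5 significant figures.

Var(Ŷ_str) = Σₕ Nₕ²(1 − fₕ)sₕ²/nₕ.
Dept I: 4860²·(1 − 104/4860)·261/104 = 5.8007652 × 10^7.
Dept III: 17613²·(1 − 212/17613)·312/212 = 4.5105165 × 10^8.
Sum = 5.090593 × 10^8.

5.0906 × 10^8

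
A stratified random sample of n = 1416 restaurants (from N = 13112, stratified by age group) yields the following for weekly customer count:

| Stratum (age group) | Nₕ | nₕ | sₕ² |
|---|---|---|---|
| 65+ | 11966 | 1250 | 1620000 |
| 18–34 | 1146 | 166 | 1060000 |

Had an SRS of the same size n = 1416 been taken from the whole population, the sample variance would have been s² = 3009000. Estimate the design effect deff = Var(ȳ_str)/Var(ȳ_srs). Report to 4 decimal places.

Var(ȳ_str) = Σ Wₕ²(1−fₕ)sₕ²/nₕ with Wₕ = Nₕ/13112:
  65+: (11966/13112)²·(1−1250/11966)·1620000/1250 = 966.60452
  18–34: (1146/13112)²·(1−166/1146)·1060000/166 = 41.71292
  → Var(ȳ_str) = 1008.3174.
Var(ȳ_srs) = (1 − 1416/13112)·3009000/1416 = 1895.5156.
deff = 1008.3174 / 1895.5156 = 0.5319.

0.5319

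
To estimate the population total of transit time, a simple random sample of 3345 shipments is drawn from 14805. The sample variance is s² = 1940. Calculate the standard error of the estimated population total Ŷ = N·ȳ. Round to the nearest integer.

9920

Var(Ŷ) = N²·Var(ȳ) = N²·(1 − n/N)·s²/n.
f = 3345/14805 = 0.22593718; Var(ȳ) = 0.77406282·1940/3345 = 0.44893329.
Var(Ŷ) = 14805² · 0.44893329 = 9.8400801 × 10^7.
SE(Ŷ) = √(9.8400801 × 10^7) = 9920.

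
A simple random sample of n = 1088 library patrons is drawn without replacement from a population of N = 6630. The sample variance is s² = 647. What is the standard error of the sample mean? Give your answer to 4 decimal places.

0.7050

Under SRS without replacement, Var(ȳ) = (1 − f)·s²/n with f = n/N = 1088/6630 = 0.16410256.
Var(ȳ) = (1 − 0.16410256)·647/1088 = 0.83589744·0.59466912 = 0.49708239.
SE(ȳ) = √(0.49708239) = 0.7050.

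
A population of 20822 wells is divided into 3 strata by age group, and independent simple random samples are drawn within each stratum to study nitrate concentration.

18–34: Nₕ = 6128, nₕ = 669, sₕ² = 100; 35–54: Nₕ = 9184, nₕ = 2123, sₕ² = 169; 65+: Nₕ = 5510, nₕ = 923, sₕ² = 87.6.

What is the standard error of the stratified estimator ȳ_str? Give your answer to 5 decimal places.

0.17021

Var(ȳ_str) = Σₕ Wₕ²(1 − fₕ)sₕ²/nₕ with Wₕ = Nₕ/N, N = 20822.
18–34: Wₕ = 0.29430410; term = 0.29430410²·(1 − 0.10917102)·100/669 = 0.011533493.
35–54: Wₕ = 0.44107194; term = 0.44107194²·(1 − 0.23116289)·169/2123 = 0.011906659.
65+: Wₕ = 0.26462396; term = 0.26462396²·(1 − 0.16751361)·87.6/923 = 0.0055327094.
Sum = 0.028972861.
SE = √(0.028972861) = 0.17021.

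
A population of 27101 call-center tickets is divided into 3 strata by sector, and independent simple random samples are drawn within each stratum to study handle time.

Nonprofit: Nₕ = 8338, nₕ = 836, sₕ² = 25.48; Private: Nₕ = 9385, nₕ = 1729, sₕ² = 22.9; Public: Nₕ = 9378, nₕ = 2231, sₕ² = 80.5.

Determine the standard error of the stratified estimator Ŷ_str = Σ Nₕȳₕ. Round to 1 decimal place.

Var(Ŷ_str) = Σₕ Nₕ²(1 − fₕ)sₕ²/nₕ.
Nonprofit: 8338²·(1 − 836/8338)·25.48/836 = 1.9064793 × 10^6.
Private: 9385²·(1 − 1729/9385)·22.9/1729 = 951648.77.
Public: 9378²·(1 − 2231/9378)·80.5/2231 = 2.4184122 × 10^6.
Sum = 5.2765403 × 10^6.
SE = √(5.2765403 × 10^6) = 2297.1.

2297.1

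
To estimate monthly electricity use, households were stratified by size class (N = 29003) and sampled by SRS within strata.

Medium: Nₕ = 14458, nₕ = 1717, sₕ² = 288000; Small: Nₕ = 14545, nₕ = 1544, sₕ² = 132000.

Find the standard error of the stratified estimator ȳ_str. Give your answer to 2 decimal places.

7.48

Var(ȳ_str) = Σₕ Wₕ²(1 − fₕ)sₕ²/nₕ with Wₕ = Nₕ/N, N = 29003.
Medium: Wₕ = 0.49850016; term = 0.49850016²·(1 − 0.11875778)·288000/1717 = 36.732297.
Small: Wₕ = 0.50149984; term = 0.50149984²·(1 − 0.10615332)·132000/1544 = 19.219022.
Sum = 55.951319.
SE = √(55.951319) = 7.48.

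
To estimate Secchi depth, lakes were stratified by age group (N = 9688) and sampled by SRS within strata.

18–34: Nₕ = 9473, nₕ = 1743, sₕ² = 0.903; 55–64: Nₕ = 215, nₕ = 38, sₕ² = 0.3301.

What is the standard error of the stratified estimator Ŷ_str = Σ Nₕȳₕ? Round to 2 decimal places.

195.62

Var(Ŷ_str) = Σₕ Nₕ²(1 − fₕ)sₕ²/nₕ.
18–34: 9473²·(1 − 1743/9473)·0.903/1743 = 37936.512.
55–64: 215²·(1 − 38/215)·0.3301/38 = 330.57778.
Sum = 38267.09.
SE = √(38267.09) = 195.62.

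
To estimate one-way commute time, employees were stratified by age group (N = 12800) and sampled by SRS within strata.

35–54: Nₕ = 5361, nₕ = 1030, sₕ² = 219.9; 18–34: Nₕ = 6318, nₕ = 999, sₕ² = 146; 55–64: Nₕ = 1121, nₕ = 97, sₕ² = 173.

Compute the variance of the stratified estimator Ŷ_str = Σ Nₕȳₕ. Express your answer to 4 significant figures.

Var(Ŷ_str) = Σₕ Nₕ²(1 − fₕ)sₕ²/nₕ.
35–54: 5361²·(1 − 1030/5361)·219.9/1030 = 4.9570351 × 10^6.
18–34: 6318²·(1 − 999/6318)·146/999 = 4.9113058 × 10^6.
55–64: 1121²·(1 − 97/1121)·173/97 = 2.0472927 × 10^6.
Sum = 1.1915634 × 10^7.

1.192 × 10^7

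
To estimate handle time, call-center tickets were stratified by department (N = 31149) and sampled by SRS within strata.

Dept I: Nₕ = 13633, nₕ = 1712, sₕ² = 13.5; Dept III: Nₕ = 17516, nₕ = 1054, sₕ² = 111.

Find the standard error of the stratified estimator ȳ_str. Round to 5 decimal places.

Var(ȳ_str) = Σₕ Wₕ²(1 − fₕ)sₕ²/nₕ with Wₕ = Nₕ/N, N = 31149.
Dept I: Wₕ = 0.43767055; term = 0.43767055²·(1 − 0.12557764)·13.5/1712 = 0.0013208269.
Dept III: Wₕ = 0.56232945; term = 0.56232945²·(1 − 0.06017356)·111/1054 = 0.031297647.
Sum = 0.032618474.
SE = √(0.032618474) = 0.18061.

0.18061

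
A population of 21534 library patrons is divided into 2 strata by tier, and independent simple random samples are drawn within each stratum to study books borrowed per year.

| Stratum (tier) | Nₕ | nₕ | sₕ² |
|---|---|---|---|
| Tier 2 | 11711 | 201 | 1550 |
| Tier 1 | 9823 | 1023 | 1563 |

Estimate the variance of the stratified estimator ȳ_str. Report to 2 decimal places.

Var(ȳ_str) = Σₕ Wₕ²(1 − fₕ)sₕ²/nₕ with Wₕ = Nₕ/N, N = 21534.
Tier 2: Wₕ = 0.54383765; term = 0.54383765²·(1 − 0.01716335)·1550/201 = 2.2415866.
Tier 1: Wₕ = 0.45616235; term = 0.45616235²·(1 − 0.10414334)·1563/1023 = 0.28481361.
Sum = 2.5264002.

2.53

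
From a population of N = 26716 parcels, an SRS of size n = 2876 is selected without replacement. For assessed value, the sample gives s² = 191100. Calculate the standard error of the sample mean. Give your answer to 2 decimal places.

7.70

Under SRS without replacement, Var(ȳ) = (1 − f)·s²/n with f = n/N = 2876/26716 = 0.10765085.
Var(ȳ) = (1 − 0.10765085)·191100/2876 = 0.89234915·66.446453 = 59.293436.
SE(ȳ) = √(59.293436) = 7.70.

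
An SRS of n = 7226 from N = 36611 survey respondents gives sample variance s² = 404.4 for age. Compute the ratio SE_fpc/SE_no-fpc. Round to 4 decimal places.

f = n/N = 7226/36611 = 0.19737237.
SE_no-fpc = √(s²/n) = 0.23656832; SE_fpc = √((1−f)s²/n) = 0.21194035.
Ratio = √(1−f) = 0.89589487.

0.8959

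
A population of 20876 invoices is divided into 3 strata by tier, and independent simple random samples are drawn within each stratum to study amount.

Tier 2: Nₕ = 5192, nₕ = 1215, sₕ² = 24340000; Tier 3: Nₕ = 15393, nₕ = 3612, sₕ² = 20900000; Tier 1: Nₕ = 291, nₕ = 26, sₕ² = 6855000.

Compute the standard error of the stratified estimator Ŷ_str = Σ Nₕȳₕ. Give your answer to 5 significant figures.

1.2179 × 10^6

Var(Ŷ_str) = Σₕ Nₕ²(1 − fₕ)sₕ²/nₕ.
Tier 2: 5192²·(1 − 1215/5192)·24340000/1215 = 4.1365147 × 10^11.
Tier 3: 15393²·(1 − 3612/15393)·20900000/3612 = 1.0493104 × 10^12.
Tier 1: 291²·(1 − 26/291)·6855000/26 = 2.0331666 × 10^10.
Sum = 1.4832935 × 10^12.
SE = √(1.4832935 × 10^12) = 1.2179 × 10^6.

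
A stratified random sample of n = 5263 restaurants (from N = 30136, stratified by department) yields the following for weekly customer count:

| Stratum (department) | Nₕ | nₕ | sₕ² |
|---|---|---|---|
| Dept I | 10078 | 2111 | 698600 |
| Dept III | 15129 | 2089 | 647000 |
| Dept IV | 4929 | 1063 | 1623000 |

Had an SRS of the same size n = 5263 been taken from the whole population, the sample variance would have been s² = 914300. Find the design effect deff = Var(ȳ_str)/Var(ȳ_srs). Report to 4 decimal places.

0.8967

Var(ȳ_str) = Σ Wₕ²(1−fₕ)sₕ²/nₕ with Wₕ = Nₕ/30136:
  Dept I: (10078/30136)²·(1−2111/10078)·698600/2111 = 29.257574
  Dept III: (15129/30136)²·(1−2089/15129)·647000/2089 = 67.279451
  Dept IV: (4929/30136)²·(1−1063/4929)·1623000/1063 = 32.035736
  → Var(ȳ_str) = 128.57276.
Var(ȳ_srs) = (1 − 5263/30136)·914300/5263 = 143.38308.
deff = 128.57276 / 143.38308 = 0.8967.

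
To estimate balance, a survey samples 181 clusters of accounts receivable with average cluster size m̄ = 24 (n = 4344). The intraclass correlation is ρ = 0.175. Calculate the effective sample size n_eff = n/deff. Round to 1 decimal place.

864.5

deff = 1 + (24 − 1)·0.175 = 1 + 4.025 = 5.025.
n_eff = 4344 / 5.025 = 864.5.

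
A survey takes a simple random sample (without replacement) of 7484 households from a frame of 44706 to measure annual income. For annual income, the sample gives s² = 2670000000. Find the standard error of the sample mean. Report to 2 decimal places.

545.01

Under SRS without replacement, Var(ȳ) = (1 − f)·s²/n with f = n/N = 7484/44706 = 0.16740482.
Var(ȳ) = (1 − 0.16740482)·2670000000/7484 = 0.83259518·356761.09 = 297037.56.
SE(ȳ) = √(297037.56) = 545.01.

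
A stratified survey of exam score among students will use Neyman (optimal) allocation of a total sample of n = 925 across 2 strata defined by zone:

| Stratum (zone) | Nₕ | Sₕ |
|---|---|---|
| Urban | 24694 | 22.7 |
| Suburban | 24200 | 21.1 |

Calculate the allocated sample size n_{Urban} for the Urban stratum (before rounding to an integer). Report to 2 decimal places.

Neyman allocation: nₕ = n·NₕSₕ / Σⱼ NⱼSⱼ.
Σ NⱼSⱼ = 24694·22.7 + 24200·21.1 = 1.0711738 × 10^6.
n_{Urban} = 925·24694·22.7 / (1.0711738 × 10^6) = 484.06.

484.06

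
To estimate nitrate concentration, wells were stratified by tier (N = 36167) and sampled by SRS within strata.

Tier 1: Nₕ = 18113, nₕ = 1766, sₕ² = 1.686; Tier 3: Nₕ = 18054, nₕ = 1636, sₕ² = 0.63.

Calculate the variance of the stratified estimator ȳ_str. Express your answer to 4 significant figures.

3.034 × 10^-4

Var(ȳ_str) = Σₕ Wₕ²(1 − fₕ)sₕ²/nₕ with Wₕ = Nₕ/N, N = 36167.
Tier 1: Wₕ = 0.50081566; term = 0.50081566²·(1 − 0.09749903)·1.686/1766 = 2.1610775 × 10^-4.
Tier 3: Wₕ = 0.49918434; term = 0.49918434²·(1 − 0.09061704)·0.63/1636 = 8.7262162 × 10^-5.
Sum = 3.0336991 × 10^-4.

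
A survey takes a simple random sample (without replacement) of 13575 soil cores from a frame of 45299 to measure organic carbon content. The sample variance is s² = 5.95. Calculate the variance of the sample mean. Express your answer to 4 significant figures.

Under SRS without replacement, Var(ȳ) = (1 − f)·s²/n with f = n/N = 13575/45299 = 0.29967549.
Var(ȳ) = (1 − 0.29967549)·5.95/13575 = 0.70032451·4.3830571 × 10^-4 = 3.0695623 × 10^-4.

3.070 × 10^-4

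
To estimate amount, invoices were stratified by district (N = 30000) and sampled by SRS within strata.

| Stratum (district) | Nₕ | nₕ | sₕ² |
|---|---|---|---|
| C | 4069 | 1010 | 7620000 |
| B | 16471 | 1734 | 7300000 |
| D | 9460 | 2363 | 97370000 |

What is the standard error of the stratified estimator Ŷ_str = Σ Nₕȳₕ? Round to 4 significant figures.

Var(Ŷ_str) = Σₕ Nₕ²(1 − fₕ)sₕ²/nₕ.
C: 4069²·(1 − 1010/4069)·7620000/1010 = 9.3907605 × 10^10.
B: 16471²·(1 − 1734/16471)·7300000/1734 = 1.0218869 × 10^12.
D: 9460²·(1 − 2363/9460)·97370000/2363 = 2.7664791 × 10^12.
Sum = 3.8822736 × 10^12.
SE = √(3.8822736 × 10^12) = 1.970 × 10^6.

1.970 × 10^6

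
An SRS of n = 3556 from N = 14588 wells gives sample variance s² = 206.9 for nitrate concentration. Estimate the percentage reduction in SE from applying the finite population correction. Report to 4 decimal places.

13.0381

f = n/N = 3556/14588 = 0.24376200.
SE_no-fpc = √(s²/n) = 0.24121226; SE_fpc = √((1−f)s²/n) = 0.20976287.
Ratio = √(1−f) = 0.86961946. Reduction = 100·(1 − 0.86961946) = 13.0381%.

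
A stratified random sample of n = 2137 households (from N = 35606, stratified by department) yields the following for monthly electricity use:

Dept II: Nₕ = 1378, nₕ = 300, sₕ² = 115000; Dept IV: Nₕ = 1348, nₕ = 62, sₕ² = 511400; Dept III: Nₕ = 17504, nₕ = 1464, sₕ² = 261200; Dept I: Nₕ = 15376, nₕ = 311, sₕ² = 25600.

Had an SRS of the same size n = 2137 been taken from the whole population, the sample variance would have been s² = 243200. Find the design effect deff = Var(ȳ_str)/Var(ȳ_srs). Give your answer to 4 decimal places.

0.6196

Var(ȳ_str) = Σ Wₕ²(1−fₕ)sₕ²/nₕ with Wₕ = Nₕ/35606:
  Dept II: (1378/35606)²·(1−300/1378)·115000/300 = 0.44915702
  Dept IV: (1348/35606)²·(1−62/1348)·511400/62 = 11.278557
  Dept III: (17504/35606)²·(1−1464/17504)·261200/1464 = 39.511852
  Dept I: (15376/35606)²·(1−311/15376)·25600/311 = 15.039926
  → Var(ȳ_str) = 66.279492.
Var(ȳ_srs) = (1 − 2137/35606)·243200/2137 = 106.97409.
deff = 66.279492 / 106.97409 = 0.6196.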